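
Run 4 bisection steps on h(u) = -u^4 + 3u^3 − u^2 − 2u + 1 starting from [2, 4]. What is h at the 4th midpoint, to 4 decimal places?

midpoint 3: h = -14 < 0 → [2, 3]
midpoint 2.5: h = -2.4375 < 0 → [2, 2.5]
midpoint 2.25: h = -0.019531 < 0 → [2, 2.25]
midpoint 2.125: h = 0.6306 > 0 → [2.125, 2.25]

0.6306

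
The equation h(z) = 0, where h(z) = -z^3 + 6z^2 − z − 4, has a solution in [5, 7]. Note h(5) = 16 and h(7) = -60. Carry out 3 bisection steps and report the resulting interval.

m = 6, h(m) = -10 (−); new bracket [5, 6]
m = 5.5, h(m) = 5.625 (+); new bracket [5.5, 6]
m = 5.75, h(m) = -1.484375 (−); new bracket [5.5, 5.75]

[5.5, 5.75]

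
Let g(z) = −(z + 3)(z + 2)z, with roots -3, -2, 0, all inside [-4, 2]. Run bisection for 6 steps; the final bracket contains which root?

0

midpoint -1: g = 2 > 0 → [-1, 2]
midpoint 0.5: g = -4.375 < 0 → [-1, 0.5]
midpoint -0.25: g = 1.203125 > 0 → [-0.25, 0.5]
midpoint 0.125: g = -0.8301 < 0 → [-0.25, 0.125]
midpoint -0.0625: g = 0.3557 > 0 → [-0.0625, 0.125]
midpoint 0.03125: g = -0.1924 < 0 → [-0.0625, 0.03125]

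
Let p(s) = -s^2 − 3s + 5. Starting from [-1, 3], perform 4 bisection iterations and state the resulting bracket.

[1, 1.25]

p(1) = 1 > 0, so the root lies in [1, 3]
p(2) = -5 < 0, so the root lies in [1, 2]
p(1.5) = -1.75 < 0, so the root lies in [1, 1.5]
p(1.25) = -0.3125 < 0, so the root lies in [1, 1.25]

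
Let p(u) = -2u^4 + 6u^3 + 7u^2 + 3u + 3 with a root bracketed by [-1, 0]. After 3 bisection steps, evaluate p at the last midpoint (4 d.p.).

p(-0.5) = 2.375 > 0, so the root lies in [-1, -0.5]
p(-0.75) = 1.523438 > 0, so the root lies in [-1, -0.75]
p(-0.875) = 0.54248 > 0, so the root lies in [-1, -0.875]

0.5425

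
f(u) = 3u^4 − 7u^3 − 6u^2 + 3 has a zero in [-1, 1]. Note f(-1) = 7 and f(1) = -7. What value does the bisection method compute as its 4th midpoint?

0.625

u = 0 gives f = 3, positive; keep [0, 1]
u = 0.5 gives f = 0.8125, positive; keep [0.5, 1]
u = 0.75 gives f = -2.378906, negative; keep [0.5, 0.75]
u = 0.625 gives f = -0.595, negative; keep [0.5, 0.625]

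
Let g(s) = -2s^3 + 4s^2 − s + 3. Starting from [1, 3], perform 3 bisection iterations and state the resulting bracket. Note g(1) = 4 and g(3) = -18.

m = 2, g(m) = 1 (+); new bracket [2, 3]
m = 2.5, g(m) = -5.75 (−); new bracket [2, 2.5]
m = 2.25, g(m) = -1.78125 (−); new bracket [2, 2.25]

[2, 2.25]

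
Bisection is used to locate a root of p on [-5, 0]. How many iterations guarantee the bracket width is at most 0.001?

13

Width after n steps is 5/2^n. Need 2^n ≥ 5/0.001 = 5000.
2^12 = 4096 < 5000 ≤ 2^13 = 8192, so n = 13.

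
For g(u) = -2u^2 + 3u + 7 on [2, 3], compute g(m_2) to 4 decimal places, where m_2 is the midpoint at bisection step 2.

g(2.5) = 2 > 0, so the root lies in [2.5, 3]
g(2.75) = 0.125 > 0, so the root lies in [2.75, 3]

0.1250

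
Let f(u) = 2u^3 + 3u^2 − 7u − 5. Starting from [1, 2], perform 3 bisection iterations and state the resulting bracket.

midpoint 1.5: f = -2 < 0 → [1.5, 2]
midpoint 1.75: f = 2.65625 > 0 → [1.5, 1.75]
midpoint 1.625: f = 0.128906 > 0 → [1.5, 1.625]

[1.5, 1.625]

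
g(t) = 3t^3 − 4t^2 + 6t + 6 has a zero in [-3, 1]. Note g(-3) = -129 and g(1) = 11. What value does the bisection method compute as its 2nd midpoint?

g(-1) = -7 < 0, so the root lies in [-1, 1]
g(0) = 6 > 0, so the root lies in [-1, 0]

0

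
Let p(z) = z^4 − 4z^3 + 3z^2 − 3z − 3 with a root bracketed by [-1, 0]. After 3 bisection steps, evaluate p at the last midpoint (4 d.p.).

m = -0.5, p(m) = -0.1875 (−); new bracket [-1, -0.5]
m = -0.75, p(m) = 2.941406 (+); new bracket [-0.75, -0.5]
m = -0.625, p(m) = 1.176025 (+); new bracket [-0.625, -0.5]

1.1760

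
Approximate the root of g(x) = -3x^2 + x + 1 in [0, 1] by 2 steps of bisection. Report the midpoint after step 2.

m = 0.5, g(m) = 0.75 (+); new bracket [0.5, 1]
m = 0.75, g(m) = 0.0625 (+); new bracket [0.75, 1]

0.75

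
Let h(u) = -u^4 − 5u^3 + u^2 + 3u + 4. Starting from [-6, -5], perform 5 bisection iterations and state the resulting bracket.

[-5.125, -5.09375]

m = -5.5, h(m) = -65.4375 (−); new bracket [-5.5, -5]
m = -5.25, h(m) = -20.363281 (−); new bracket [-5.25, -5]
m = -5.125, h(m) = -1.935791 (−); new bracket [-5.125, -5]
m = -5.0625, h(m) = 6.3323 (+); new bracket [-5.125, -5.0625]
m = -5.09375, h(m) = 2.2747 (+); new bracket [-5.125, -5.09375]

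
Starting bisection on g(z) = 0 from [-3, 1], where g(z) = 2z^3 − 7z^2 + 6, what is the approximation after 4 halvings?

-0.75

z = -1 gives g = -3, negative; keep [-1, 1]
z = 0 gives g = 6, positive; keep [-1, 0]
z = -0.5 gives g = 4, positive; keep [-1, -0.5]
z = -0.75 gives g = 1.2188, positive; keep [-1, -0.75]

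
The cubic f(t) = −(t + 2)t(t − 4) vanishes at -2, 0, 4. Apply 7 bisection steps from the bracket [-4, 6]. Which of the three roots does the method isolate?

t = 1 gives f = 9, positive; keep [1, 6]
t = 3.5 gives f = 9.625, positive; keep [3.5, 6]
t = 4.75 gives f = -24.046875, negative; keep [3.5, 4.75]
t = 4.125 gives f = -3.1582, negative; keep [3.5, 4.125]
t = 3.8125 gives f = 4.155, positive; keep [3.8125, 4.125]
t = 3.96875 gives f = 0.7403, positive; keep [3.96875, 4.125]
t = 4.046875 gives f = -1.1471, negative; keep [3.96875, 4.046875]

4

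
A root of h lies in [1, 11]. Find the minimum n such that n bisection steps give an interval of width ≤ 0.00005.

Width after n steps is 10/2^n. Need 2^n ≥ 10/0.00005 = 200000.
2^17 = 131072 < 200000 ≤ 2^18 = 262144, so n = 18.

18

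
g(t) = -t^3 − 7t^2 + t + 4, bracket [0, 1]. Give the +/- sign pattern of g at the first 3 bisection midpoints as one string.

g(0.5) = 2.625 > 0, so the root lies in [0.5, 1]
g(0.75) = 0.390625 > 0, so the root lies in [0.75, 1]
g(0.875) = -1.154297 < 0, so the root lies in [0.75, 0.875]

++-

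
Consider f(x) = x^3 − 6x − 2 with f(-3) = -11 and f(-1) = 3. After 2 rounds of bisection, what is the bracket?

[-2.5, -2]

f(-2) = 2 > 0, so the root lies in [-3, -2]
f(-2.5) = -2.625 < 0, so the root lies in [-2.5, -2]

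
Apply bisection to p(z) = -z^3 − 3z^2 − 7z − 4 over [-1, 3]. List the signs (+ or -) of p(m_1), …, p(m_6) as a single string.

----++

p(1) = -15 < 0, so the root lies in [-1, 1]
p(0) = -4 < 0, so the root lies in [-1, 0]
p(-0.5) = -1.125 < 0, so the root lies in [-1, -0.5]
p(-0.75) = -0.0156 < 0, so the root lies in [-1, -0.75]
p(-0.875) = 0.498 > 0, so the root lies in [-0.875, -0.75]
p(-0.8125) = 0.2434 > 0, so the root lies in [-0.8125, -0.75]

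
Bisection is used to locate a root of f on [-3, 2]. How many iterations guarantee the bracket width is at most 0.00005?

Width after n steps is 5/2^n. Need 2^n ≥ 5/0.00005 = 100000.
2^16 = 65536 < 100000 ≤ 2^17 = 131072, so n = 17.

17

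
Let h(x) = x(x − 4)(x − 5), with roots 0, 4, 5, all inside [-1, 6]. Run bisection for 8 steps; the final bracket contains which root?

0

h(2.5) = 9.375 > 0, so the root lies in [-1, 2.5]
h(0.75) = 10.359375 > 0, so the root lies in [-1, 0.75]
h(-0.125) = -2.642578 < 0, so the root lies in [-0.125, 0.75]
h(0.3125) = 5.4016 > 0, so the root lies in [-0.125, 0.3125]
h(0.09375) = 1.7967 > 0, so the root lies in [-0.125, 0.09375]
h(-0.015625) = -0.3147 < 0, so the root lies in [-0.015625, 0.09375]
h(0.0390625) = 0.7676 > 0, so the root lies in [-0.015625, 0.0390625]
h(0.01171875) = 0.2331 > 0, so the root lies in [-0.015625, 0.01171875]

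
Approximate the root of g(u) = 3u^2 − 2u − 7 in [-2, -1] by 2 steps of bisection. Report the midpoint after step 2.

-1.25

midpoint -1.5: g = 2.75 > 0 → [-1.5, -1]
midpoint -1.25: g = 0.1875 > 0 → [-1.25, -1]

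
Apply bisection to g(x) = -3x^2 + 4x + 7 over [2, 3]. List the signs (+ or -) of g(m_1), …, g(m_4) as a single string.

-+-+

g(2.5) = -1.75 < 0, so the root lies in [2, 2.5]
g(2.25) = 0.8125 > 0, so the root lies in [2.25, 2.5]
g(2.375) = -0.421875 < 0, so the root lies in [2.25, 2.375]
g(2.3125) = 0.207 > 0, so the root lies in [2.3125, 2.375]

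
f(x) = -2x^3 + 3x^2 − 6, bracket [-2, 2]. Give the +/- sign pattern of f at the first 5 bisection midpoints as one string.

f(0) = -6 < 0, so the root lies in [-2, 0]
f(-1) = -1 < 0, so the root lies in [-2, -1]
f(-1.5) = 7.5 > 0, so the root lies in [-1.5, -1]
f(-1.25) = 2.5938 > 0, so the root lies in [-1.25, -1]
f(-1.125) = 0.6445 > 0, so the root lies in [-1.125, -1]

--+++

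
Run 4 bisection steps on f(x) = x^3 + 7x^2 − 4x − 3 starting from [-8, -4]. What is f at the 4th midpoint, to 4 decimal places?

m = -6, f(m) = 57 (+); new bracket [-8, -6]
m = -7, f(m) = 25 (+); new bracket [-8, -7]
m = -7.5, f(m) = -1.125 (−); new bracket [-7.5, -7]
m = -7.25, f(m) = 12.8594 (+); new bracket [-7.5, -7.25]

12.8594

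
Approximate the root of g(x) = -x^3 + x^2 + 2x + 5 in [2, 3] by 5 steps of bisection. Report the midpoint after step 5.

midpoint 2.5: g = 0.625 > 0 → [2.5, 3]
midpoint 2.75: g = -2.734375 < 0 → [2.5, 2.75]
midpoint 2.625: g = -0.947266 < 0 → [2.5, 2.625]
midpoint 2.5625: g = -0.135 < 0 → [2.5, 2.5625]
midpoint 2.53125: g = 0.2514 > 0 → [2.53125, 2.5625]

2.53125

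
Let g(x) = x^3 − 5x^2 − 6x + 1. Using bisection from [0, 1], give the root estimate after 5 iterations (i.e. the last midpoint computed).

0.15625

g(0.5) = -3.125 < 0, so the root lies in [0, 0.5]
g(0.25) = -0.796875 < 0, so the root lies in [0, 0.25]
g(0.125) = 0.173828 > 0, so the root lies in [0.125, 0.25]
g(0.1875) = -0.2942 < 0, so the root lies in [0.125, 0.1875]
g(0.15625) = -0.0558 < 0, so the root lies in [0.125, 0.15625]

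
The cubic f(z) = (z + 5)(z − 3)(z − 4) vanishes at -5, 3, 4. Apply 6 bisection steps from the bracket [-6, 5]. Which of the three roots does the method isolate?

-5

midpoint -0.5: f = 70.875 > 0 → [-6, -0.5]
midpoint -3.25: f = 79.296875 > 0 → [-6, -3.25]
midpoint -4.625: f = 24.662109 > 0 → [-6, -4.625]
midpoint -5.3125: f = -24.1907 < 0 → [-5.3125, -4.625]
midpoint -4.96875: f = 2.2334 > 0 → [-5.3125, -4.96875]
midpoint -5.140625: f = -10.464 < 0 → [-5.140625, -4.96875]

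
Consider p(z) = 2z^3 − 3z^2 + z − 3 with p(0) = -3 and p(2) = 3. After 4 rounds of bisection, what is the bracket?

p(1) = -3 < 0, so the root lies in [1, 2]
p(1.5) = -1.5 < 0, so the root lies in [1.5, 2]
p(1.75) = 0.28125 > 0, so the root lies in [1.5, 1.75]
p(1.625) = -0.7148 < 0, so the root lies in [1.625, 1.75]

[1.625, 1.75]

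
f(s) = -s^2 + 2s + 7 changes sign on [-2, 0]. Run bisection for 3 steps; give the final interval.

midpoint -1: f = 4 > 0 → [-2, -1]
midpoint -1.5: f = 1.75 > 0 → [-2, -1.5]
midpoint -1.75: f = 0.4375 > 0 → [-2, -1.75]

[-2, -1.75]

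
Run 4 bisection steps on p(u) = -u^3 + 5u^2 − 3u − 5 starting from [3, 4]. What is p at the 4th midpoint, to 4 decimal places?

midpoint 3.5: p = 2.875 > 0 → [3.5, 4]
midpoint 3.75: p = 1.328125 > 0 → [3.75, 4]
midpoint 3.875: p = 0.267578 > 0 → [3.875, 4]
midpoint 3.9375: p = -0.3396 < 0 → [3.875, 3.9375]

-0.3396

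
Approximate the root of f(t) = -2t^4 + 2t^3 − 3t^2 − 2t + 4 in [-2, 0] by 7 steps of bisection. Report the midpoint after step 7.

f(-1) = -1 < 0, so the root lies in [-1, 0]
f(-0.5) = 3.875 > 0, so the root lies in [-1, -0.5]
f(-0.75) = 2.335938 > 0, so the root lies in [-1, -0.75]
f(-0.875) = 0.9409 > 0, so the root lies in [-1, -0.875]
f(-0.9375) = 0.0454 > 0, so the root lies in [-1, -0.9375]
f(-0.96875) = -0.4577 < 0, so the root lies in [-0.96875, -0.9375]
f(-0.953125) = -0.2014 < 0, so the root lies in [-0.953125, -0.9375]

-0.953125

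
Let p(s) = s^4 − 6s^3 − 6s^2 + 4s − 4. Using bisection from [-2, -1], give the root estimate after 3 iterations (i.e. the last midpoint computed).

p(-1.5) = 1.8125 > 0, so the root lies in [-1.5, -1]
p(-1.25) = -4.214844 < 0, so the root lies in [-1.5, -1.25]
p(-1.375) = -1.671631 < 0, so the root lies in [-1.5, -1.375]

-1.375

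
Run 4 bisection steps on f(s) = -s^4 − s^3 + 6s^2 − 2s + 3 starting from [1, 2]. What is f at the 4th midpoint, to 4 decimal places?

s = 1.5 gives f = 5.0625, positive; keep [1.5, 2]
s = 1.75 gives f = 3.136719, positive; keep [1.75, 2]
s = 1.875 gives f = 1.392334, positive; keep [1.875, 2]
s = 1.9375 gives f = 0.2834, positive; keep [1.9375, 2]

0.2834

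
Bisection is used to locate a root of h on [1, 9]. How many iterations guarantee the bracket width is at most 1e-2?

10

Width after n steps is 8/2^n. Need 2^n ≥ 8/1e-2 = 800.
2^9 = 512 < 800 ≤ 2^10 = 1024, so n = 10.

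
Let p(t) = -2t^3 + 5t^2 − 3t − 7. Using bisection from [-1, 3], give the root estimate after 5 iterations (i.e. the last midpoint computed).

-0.875

p(1) = -7 < 0, so the root lies in [-1, 1]
p(0) = -7 < 0, so the root lies in [-1, 0]
p(-0.5) = -4 < 0, so the root lies in [-1, -0.5]
p(-0.75) = -1.0938 < 0, so the root lies in [-1, -0.75]
p(-0.875) = 0.793 > 0, so the root lies in [-0.875, -0.75]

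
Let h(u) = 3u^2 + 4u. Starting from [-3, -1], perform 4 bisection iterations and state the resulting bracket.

u = -2 gives h = 4, positive; keep [-2, -1]
u = -1.5 gives h = 0.75, positive; keep [-1.5, -1]
u = -1.25 gives h = -0.3125, negative; keep [-1.5, -1.25]
u = -1.375 gives h = 0.1719, positive; keep [-1.375, -1.25]

[-1.375, -1.25]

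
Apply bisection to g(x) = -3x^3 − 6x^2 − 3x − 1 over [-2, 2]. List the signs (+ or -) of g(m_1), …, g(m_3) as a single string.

x = 0 gives g = -1, negative; keep [-2, 0]
x = -1 gives g = -1, negative; keep [-2, -1]
x = -1.5 gives g = 0.125, positive; keep [-1.5, -1]

--+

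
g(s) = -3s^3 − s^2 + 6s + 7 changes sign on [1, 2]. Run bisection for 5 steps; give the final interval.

[1.65625, 1.6875]

s = 1.5 gives g = 3.625, positive; keep [1.5, 2]
s = 1.75 gives g = -1.640625, negative; keep [1.5, 1.75]
s = 1.625 gives g = 1.236328, positive; keep [1.625, 1.75]
s = 1.6875 gives g = -0.1389, negative; keep [1.625, 1.6875]
s = 1.65625 gives g = 0.5642, positive; keep [1.65625, 1.6875]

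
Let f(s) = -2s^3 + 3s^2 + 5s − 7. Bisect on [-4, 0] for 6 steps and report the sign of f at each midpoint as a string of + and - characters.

+--+++

f(-2) = 11 > 0, so the root lies in [-2, 0]
f(-1) = -7 < 0, so the root lies in [-2, -1]
f(-1.5) = -1 < 0, so the root lies in [-2, -1.5]
f(-1.75) = 4.1562 > 0, so the root lies in [-1.75, -1.5]
f(-1.625) = 1.3789 > 0, so the root lies in [-1.625, -1.5]
f(-1.5625) = 0.1411 > 0, so the root lies in [-1.5625, -1.5]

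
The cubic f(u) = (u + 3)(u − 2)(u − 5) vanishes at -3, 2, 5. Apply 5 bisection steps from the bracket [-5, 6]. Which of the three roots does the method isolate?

m = 0.5, f(m) = 23.625 (+); new bracket [-5, 0.5]
m = -2.25, f(m) = 23.109375 (+); new bracket [-5, -2.25]
m = -3.625, f(m) = -30.322266 (−); new bracket [-3.625, -2.25]
m = -2.9375, f(m) = 2.4495 (+); new bracket [-3.625, -2.9375]
m = -3.28125, f(m) = -12.3006 (−); new bracket [-3.28125, -2.9375]

-3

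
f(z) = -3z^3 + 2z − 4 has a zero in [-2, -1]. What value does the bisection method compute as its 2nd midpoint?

-1.25

z = -1.5 gives f = 3.125, positive; keep [-1.5, -1]
z = -1.25 gives f = -0.640625, negative; keep [-1.5, -1.25]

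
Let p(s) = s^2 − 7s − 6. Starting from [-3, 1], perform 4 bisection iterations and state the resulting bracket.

p(-1) = 2 > 0, so the root lies in [-1, 1]
p(0) = -6 < 0, so the root lies in [-1, 0]
p(-0.5) = -2.25 < 0, so the root lies in [-1, -0.5]
p(-0.75) = -0.1875 < 0, so the root lies in [-1, -0.75]

[-1, -0.75]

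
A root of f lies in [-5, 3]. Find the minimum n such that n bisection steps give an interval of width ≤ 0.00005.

Width after n steps is 8/2^n. Need 2^n ≥ 8/0.00005 = 160000.
2^17 = 131072 < 160000 ≤ 2^18 = 262144, so n = 18.

18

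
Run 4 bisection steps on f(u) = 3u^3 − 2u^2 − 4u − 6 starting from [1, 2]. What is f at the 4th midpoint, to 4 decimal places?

0.5618

midpoint 1.5: f = -6.375 < 0 → [1.5, 2]
midpoint 1.75: f = -3.046875 < 0 → [1.75, 2]
midpoint 1.875: f = -0.755859 < 0 → [1.875, 2]
midpoint 1.9375: f = 0.5618 > 0 → [1.875, 1.9375]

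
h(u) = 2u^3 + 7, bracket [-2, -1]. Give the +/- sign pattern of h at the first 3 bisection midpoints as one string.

m = -1.5, h(m) = 0.25 (+); new bracket [-2, -1.5]
m = -1.75, h(m) = -3.71875 (−); new bracket [-1.75, -1.5]
m = -1.625, h(m) = -1.582031 (−); new bracket [-1.625, -1.5]

+--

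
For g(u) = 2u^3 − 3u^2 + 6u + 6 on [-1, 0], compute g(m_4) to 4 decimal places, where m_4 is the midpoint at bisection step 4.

-0.1929

midpoint -0.5: g = 2 > 0 → [-1, -0.5]
midpoint -0.75: g = -1.03125 < 0 → [-0.75, -0.5]
midpoint -0.625: g = 0.589844 > 0 → [-0.75, -0.625]
midpoint -0.6875: g = -0.1929 < 0 → [-0.6875, -0.625]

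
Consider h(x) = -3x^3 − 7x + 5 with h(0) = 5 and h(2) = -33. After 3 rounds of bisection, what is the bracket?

[0.5, 0.75]

midpoint 1: h = -5 < 0 → [0, 1]
midpoint 0.5: h = 1.125 > 0 → [0.5, 1]
midpoint 0.75: h = -1.515625 < 0 → [0.5, 0.75]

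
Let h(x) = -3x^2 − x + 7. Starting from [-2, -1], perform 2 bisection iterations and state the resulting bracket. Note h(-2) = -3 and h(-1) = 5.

h(-1.5) = 1.75 > 0, so the root lies in [-2, -1.5]
h(-1.75) = -0.4375 < 0, so the root lies in [-1.75, -1.5]

[-1.75, -1.5]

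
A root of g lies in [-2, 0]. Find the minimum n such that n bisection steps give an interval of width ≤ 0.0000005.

22

Width after n steps is 2/2^n. Need 2^n ≥ 2/0.0000005 = 4000000.
2^21 = 2097152 < 4000000 ≤ 2^22 = 4194304, so n = 22.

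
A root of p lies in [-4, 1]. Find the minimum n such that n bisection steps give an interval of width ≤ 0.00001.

Width after n steps is 5/2^n. Need 2^n ≥ 5/0.00001 = 500000.
2^18 = 262144 < 500000 ≤ 2^19 = 524288, so n = 19.

19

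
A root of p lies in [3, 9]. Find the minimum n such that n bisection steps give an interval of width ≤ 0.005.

Width after n steps is 6/2^n. Need 2^n ≥ 6/0.005 = 1200.
2^10 = 1024 < 1200 ≤ 2^11 = 2048, so n = 11.

11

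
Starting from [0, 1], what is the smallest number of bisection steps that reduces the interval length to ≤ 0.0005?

11

Width after n steps is 1/2^n. Need 2^n ≥ 1/0.0005 = 2000.
2^10 = 1024 < 2000 ≤ 2^11 = 2048, so n = 11.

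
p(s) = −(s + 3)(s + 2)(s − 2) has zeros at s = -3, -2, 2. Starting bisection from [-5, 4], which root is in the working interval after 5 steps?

2

midpoint -0.5: p = 9.375 > 0 → [-0.5, 4]
midpoint 1.75: p = 4.453125 > 0 → [1.75, 4]
midpoint 2.875: p = -25.060547 < 0 → [1.75, 2.875]
midpoint 2.3125: p = -7.1594 < 0 → [1.75, 2.3125]
midpoint 2.03125: p = -0.6338 < 0 → [1.75, 2.03125]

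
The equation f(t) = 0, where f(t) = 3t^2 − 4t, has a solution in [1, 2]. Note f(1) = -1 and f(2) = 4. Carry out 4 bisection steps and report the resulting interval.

[1.3125, 1.375]

f(1.5) = 0.75 > 0, so the root lies in [1, 1.5]
f(1.25) = -0.3125 < 0, so the root lies in [1.25, 1.5]
f(1.375) = 0.171875 > 0, so the root lies in [1.25, 1.375]
f(1.3125) = -0.082 < 0, so the root lies in [1.3125, 1.375]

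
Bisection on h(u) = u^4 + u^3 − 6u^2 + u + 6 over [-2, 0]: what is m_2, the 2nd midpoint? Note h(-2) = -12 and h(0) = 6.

h(-1) = -1 < 0, so the root lies in [-1, 0]
h(-0.5) = 3.9375 > 0, so the root lies in [-1, -0.5]

-0.5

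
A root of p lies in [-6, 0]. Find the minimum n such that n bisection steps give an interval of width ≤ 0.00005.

17

Width after n steps is 6/2^n. Need 2^n ≥ 6/0.00005 = 120000.
2^16 = 65536 < 120000 ≤ 2^17 = 131072, so n = 17.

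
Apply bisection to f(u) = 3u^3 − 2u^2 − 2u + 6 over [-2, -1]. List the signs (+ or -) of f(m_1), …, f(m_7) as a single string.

m = -1.5, f(m) = -5.625 (−); new bracket [-1.5, -1]
m = -1.25, f(m) = -0.484375 (−); new bracket [-1.25, -1]
m = -1.125, f(m) = 1.447266 (+); new bracket [-1.25, -1.125]
m = -1.1875, f(m) = 0.531 (+); new bracket [-1.25, -1.1875]
m = -1.21875, f(m) = 0.036 (+); new bracket [-1.25, -1.21875]
m = -1.234375, f(m) = -0.221 (−); new bracket [-1.234375, -1.21875]
m = -1.2265625, f(m) = -0.0917 (−); new bracket [-1.2265625, -1.21875]

--+++--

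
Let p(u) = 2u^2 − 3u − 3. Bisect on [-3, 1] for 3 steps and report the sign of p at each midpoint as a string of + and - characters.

+--

midpoint -1: p = 2 > 0 → [-1, 1]
midpoint 0: p = -3 < 0 → [-1, 0]
midpoint -0.5: p = -1 < 0 → [-1, -0.5]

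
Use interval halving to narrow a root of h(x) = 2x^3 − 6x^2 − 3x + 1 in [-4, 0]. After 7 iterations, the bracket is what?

m = -2, h(m) = -33 (−); new bracket [-2, 0]
m = -1, h(m) = -4 (−); new bracket [-1, 0]
m = -0.5, h(m) = 0.75 (+); new bracket [-1, -0.5]
m = -0.75, h(m) = -0.9688 (−); new bracket [-0.75, -0.5]
m = -0.625, h(m) = 0.043 (+); new bracket [-0.75, -0.625]
m = -0.6875, h(m) = -0.4233 (−); new bracket [-0.6875, -0.625]
m = -0.65625, h(m) = -0.1805 (−); new bracket [-0.65625, -0.625]

[-0.65625, -0.625]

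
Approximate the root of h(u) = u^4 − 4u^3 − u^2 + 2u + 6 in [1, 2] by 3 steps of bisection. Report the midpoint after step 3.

1.375

u = 1.5 gives h = -1.6875, negative; keep [1, 1.5]
u = 1.25 gives h = 1.566406, positive; keep [1.25, 1.5]
u = 1.375 gives h = 0.0354, positive; keep [1.375, 1.5]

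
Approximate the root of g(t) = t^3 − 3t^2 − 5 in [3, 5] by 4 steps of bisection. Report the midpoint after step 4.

g(4) = 11 > 0, so the root lies in [3, 4]
g(3.5) = 1.125 > 0, so the root lies in [3, 3.5]
g(3.25) = -2.359375 < 0, so the root lies in [3.25, 3.5]
g(3.375) = -0.7285 < 0, so the root lies in [3.375, 3.5]

3.375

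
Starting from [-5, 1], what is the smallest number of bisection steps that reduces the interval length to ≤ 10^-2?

Width after n steps is 6/2^n. Need 2^n ≥ 6/10^-2 = 600.
2^9 = 512 < 600 ≤ 2^10 = 1024, so n = 10.

10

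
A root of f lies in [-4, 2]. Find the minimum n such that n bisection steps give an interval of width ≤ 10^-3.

13

Width after n steps is 6/2^n. Need 2^n ≥ 6/10^-3 = 6000.
2^12 = 4096 < 6000 ≤ 2^13 = 8192, so n = 13.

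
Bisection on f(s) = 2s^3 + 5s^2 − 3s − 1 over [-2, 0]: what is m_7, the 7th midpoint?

-0.234375

f(-1) = 5 > 0, so the root lies in [-1, 0]
f(-0.5) = 1.5 > 0, so the root lies in [-0.5, 0]
f(-0.25) = 0.03125 > 0, so the root lies in [-0.25, 0]
f(-0.125) = -0.5508 < 0, so the root lies in [-0.25, -0.125]
f(-0.1875) = -0.2749 < 0, so the root lies in [-0.25, -0.1875]
f(-0.21875) = -0.1254 < 0, so the root lies in [-0.25, -0.21875]
f(-0.234375) = -0.048 < 0, so the root lies in [-0.25, -0.234375]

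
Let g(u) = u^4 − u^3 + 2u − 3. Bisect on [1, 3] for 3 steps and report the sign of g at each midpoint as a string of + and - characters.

++-

u = 2 gives g = 9, positive; keep [1, 2]
u = 1.5 gives g = 1.6875, positive; keep [1, 1.5]
u = 1.25 gives g = -0.011719, negative; keep [1.25, 1.5]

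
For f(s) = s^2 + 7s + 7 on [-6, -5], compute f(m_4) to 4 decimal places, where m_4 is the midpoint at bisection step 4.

midpoint -5.5: f = -1.25 < 0 → [-6, -5.5]
midpoint -5.75: f = -0.1875 < 0 → [-6, -5.75]
midpoint -5.875: f = 0.390625 > 0 → [-5.875, -5.75]
midpoint -5.8125: f = 0.0977 > 0 → [-5.8125, -5.75]

0.0977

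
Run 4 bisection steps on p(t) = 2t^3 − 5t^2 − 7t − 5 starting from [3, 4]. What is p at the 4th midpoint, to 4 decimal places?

midpoint 3.5: p = -5 < 0 → [3.5, 4]
midpoint 3.75: p = 3.90625 > 0 → [3.5, 3.75]
midpoint 3.625: p = -0.808594 < 0 → [3.625, 3.75]
midpoint 3.6875: p = 1.4819 > 0 → [3.625, 3.6875]

1.4819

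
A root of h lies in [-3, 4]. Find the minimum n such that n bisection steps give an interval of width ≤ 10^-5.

20

Width after n steps is 7/2^n. Need 2^n ≥ 7/10^-5 = 700000.
2^19 = 524288 < 700000 ≤ 2^20 = 1048576, so n = 20.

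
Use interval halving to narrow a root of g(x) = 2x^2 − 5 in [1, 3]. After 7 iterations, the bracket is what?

[1.578125, 1.59375]

m = 2, g(m) = 3 (+); new bracket [1, 2]
m = 1.5, g(m) = -0.5 (−); new bracket [1.5, 2]
m = 1.75, g(m) = 1.125 (+); new bracket [1.5, 1.75]
m = 1.625, g(m) = 0.2812 (+); new bracket [1.5, 1.625]
m = 1.5625, g(m) = -0.1172 (−); new bracket [1.5625, 1.625]
m = 1.59375, g(m) = 0.0801 (+); new bracket [1.5625, 1.59375]
m = 1.578125, g(m) = -0.019 (−); new bracket [1.578125, 1.59375]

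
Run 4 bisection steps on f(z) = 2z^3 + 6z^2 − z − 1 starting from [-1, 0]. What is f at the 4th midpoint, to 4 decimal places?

f(-0.5) = 0.75 > 0, so the root lies in [-0.5, 0]
f(-0.25) = -0.40625 < 0, so the root lies in [-0.5, -0.25]
f(-0.375) = 0.113281 > 0, so the root lies in [-0.375, -0.25]
f(-0.3125) = -0.1626 < 0, so the root lies in [-0.375, -0.3125]

-0.1626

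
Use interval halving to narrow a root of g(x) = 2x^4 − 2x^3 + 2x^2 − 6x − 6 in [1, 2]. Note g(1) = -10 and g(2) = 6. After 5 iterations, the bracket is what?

[1.8125, 1.84375]

g(1.5) = -7.125 < 0, so the root lies in [1.5, 2]
g(1.75) = -2.335938 < 0, so the root lies in [1.75, 2]
g(1.875) = 1.316895 > 0, so the root lies in [1.75, 1.875]
g(1.8125) = -0.6289 < 0, so the root lies in [1.8125, 1.875]
g(1.84375) = 0.313 > 0, so the root lies in [1.8125, 1.84375]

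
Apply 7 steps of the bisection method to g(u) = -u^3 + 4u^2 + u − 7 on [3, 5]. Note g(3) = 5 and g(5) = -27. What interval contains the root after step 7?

[3.765625, 3.78125]

u = 4 gives g = -3, negative; keep [3, 4]
u = 3.5 gives g = 2.625, positive; keep [3.5, 4]
u = 3.75 gives g = 0.265625, positive; keep [3.75, 4]
u = 3.875 gives g = -1.248, negative; keep [3.75, 3.875]
u = 3.8125 gives g = -0.4622, negative; keep [3.75, 3.8125]
u = 3.78125 gives g = -0.0911, negative; keep [3.75, 3.78125]
u = 3.765625 gives g = 0.089, positive; keep [3.765625, 3.78125]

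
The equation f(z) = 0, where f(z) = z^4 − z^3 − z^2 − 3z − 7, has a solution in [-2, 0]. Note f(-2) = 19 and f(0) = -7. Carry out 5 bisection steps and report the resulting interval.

[-1.3125, -1.25]

m = -1, f(m) = -3 (−); new bracket [-2, -1]
m = -1.5, f(m) = 3.6875 (+); new bracket [-1.5, -1]
m = -1.25, f(m) = -0.417969 (−); new bracket [-1.5, -1.25]
m = -1.375, f(m) = 1.4084 (+); new bracket [-1.375, -1.25]
m = -1.3125, f(m) = 0.4434 (+); new bracket [-1.3125, -1.25]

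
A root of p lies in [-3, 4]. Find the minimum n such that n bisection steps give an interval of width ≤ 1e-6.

23

Width after n steps is 7/2^n. Need 2^n ≥ 7/1e-6 = 7000000.
2^22 = 4194304 < 7000000 ≤ 2^23 = 8388608, so n = 23.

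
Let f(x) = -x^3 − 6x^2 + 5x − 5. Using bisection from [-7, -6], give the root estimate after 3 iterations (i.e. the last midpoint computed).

midpoint -6.5: f = -16.375 < 0 → [-7, -6.5]
midpoint -6.75: f = -4.578125 < 0 → [-7, -6.75]
midpoint -6.875: f = 1.982422 > 0 → [-6.875, -6.75]

-6.875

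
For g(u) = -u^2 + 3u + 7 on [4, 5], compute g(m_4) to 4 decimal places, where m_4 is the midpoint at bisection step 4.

m = 4.5, g(m) = 0.25 (+); new bracket [4.5, 5]
m = 4.75, g(m) = -1.3125 (−); new bracket [4.5, 4.75]
m = 4.625, g(m) = -0.515625 (−); new bracket [4.5, 4.625]
m = 4.5625, g(m) = -0.1289 (−); new bracket [4.5, 4.5625]

-0.1289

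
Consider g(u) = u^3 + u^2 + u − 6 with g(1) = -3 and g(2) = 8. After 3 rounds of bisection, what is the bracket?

m = 1.5, g(m) = 1.125 (+); new bracket [1, 1.5]
m = 1.25, g(m) = -1.234375 (−); new bracket [1.25, 1.5]
m = 1.375, g(m) = -0.134766 (−); new bracket [1.375, 1.5]

[1.375, 1.5]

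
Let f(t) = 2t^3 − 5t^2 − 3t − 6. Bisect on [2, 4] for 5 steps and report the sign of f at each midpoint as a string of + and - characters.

-++--

t = 3 gives f = -6, negative; keep [3, 4]
t = 3.5 gives f = 8, positive; keep [3, 3.5]
t = 3.25 gives f = 0.09375, positive; keep [3, 3.25]
t = 3.125 gives f = -3.168, negative; keep [3.125, 3.25]
t = 3.1875 gives f = -1.5923, negative; keep [3.1875, 3.25]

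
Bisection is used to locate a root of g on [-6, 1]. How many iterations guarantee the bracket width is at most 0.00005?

18

Width after n steps is 7/2^n. Need 2^n ≥ 7/0.00005 = 140000.
2^17 = 131072 < 140000 ≤ 2^18 = 262144, so n = 18.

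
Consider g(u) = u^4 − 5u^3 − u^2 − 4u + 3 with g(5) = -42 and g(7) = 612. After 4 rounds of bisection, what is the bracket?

[5.25, 5.375]

g(6) = 159 > 0, so the root lies in [5, 6]
g(5.5) = 33.9375 > 0, so the root lies in [5, 5.5]
g(5.25) = -9.386719 < 0, so the root lies in [5.25, 5.5]
g(5.375) = 10.842 > 0, so the root lies in [5.25, 5.375]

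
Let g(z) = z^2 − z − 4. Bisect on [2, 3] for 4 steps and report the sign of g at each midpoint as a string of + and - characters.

-+++

z = 2.5 gives g = -0.25, negative; keep [2.5, 3]
z = 2.75 gives g = 0.8125, positive; keep [2.5, 2.75]
z = 2.625 gives g = 0.265625, positive; keep [2.5, 2.625]
z = 2.5625 gives g = 0.0039, positive; keep [2.5, 2.5625]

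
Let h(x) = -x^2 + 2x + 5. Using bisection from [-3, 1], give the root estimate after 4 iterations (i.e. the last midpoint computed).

-1.25

m = -1, h(m) = 2 (+); new bracket [-3, -1]
m = -2, h(m) = -3 (−); new bracket [-2, -1]
m = -1.5, h(m) = -0.25 (−); new bracket [-1.5, -1]
m = -1.25, h(m) = 0.9375 (+); new bracket [-1.5, -1.25]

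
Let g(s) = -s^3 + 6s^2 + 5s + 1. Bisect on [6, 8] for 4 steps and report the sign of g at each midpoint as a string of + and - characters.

-++-

s = 7 gives g = -13, negative; keep [6, 7]
s = 6.5 gives g = 12.375, positive; keep [6.5, 7]
s = 6.75 gives g = 0.578125, positive; keep [6.75, 7]
s = 6.875 gives g = -5.9824, negative; keep [6.75, 6.875]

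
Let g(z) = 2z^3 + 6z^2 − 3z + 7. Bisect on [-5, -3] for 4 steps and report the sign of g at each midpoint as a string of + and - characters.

-+-+

z = -4 gives g = -13, negative; keep [-4, -3]
z = -3.5 gives g = 5.25, positive; keep [-4, -3.5]
z = -3.75 gives g = -2.84375, negative; keep [-3.75, -3.5]
z = -3.625 gives g = 1.4492, positive; keep [-3.75, -3.625]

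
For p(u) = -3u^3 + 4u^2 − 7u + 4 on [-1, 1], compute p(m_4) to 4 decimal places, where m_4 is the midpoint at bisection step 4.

u = 0 gives p = 4, positive; keep [0, 1]
u = 0.5 gives p = 1.125, positive; keep [0.5, 1]
u = 0.75 gives p = -0.265625, negative; keep [0.5, 0.75]
u = 0.625 gives p = 0.4551, positive; keep [0.625, 0.75]

0.4551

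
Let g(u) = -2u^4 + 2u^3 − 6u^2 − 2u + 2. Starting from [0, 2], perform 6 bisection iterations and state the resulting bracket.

u = 1 gives g = -6, negative; keep [0, 1]
u = 0.5 gives g = -0.375, negative; keep [0, 0.5]
u = 0.25 gives g = 1.148438, positive; keep [0.25, 0.5]
u = 0.375 gives g = 0.4722, positive; keep [0.375, 0.5]
u = 0.4375 gives g = 0.0708, positive; keep [0.4375, 0.5]
u = 0.46875 gives g = -0.1464, negative; keep [0.4375, 0.46875]

[0.4375, 0.46875]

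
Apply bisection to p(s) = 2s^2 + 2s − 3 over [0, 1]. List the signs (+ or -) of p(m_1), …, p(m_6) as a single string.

p(0.5) = -1.5 < 0, so the root lies in [0.5, 1]
p(0.75) = -0.375 < 0, so the root lies in [0.75, 1]
p(0.875) = 0.28125 > 0, so the root lies in [0.75, 0.875]
p(0.8125) = -0.0547 < 0, so the root lies in [0.8125, 0.875]
p(0.84375) = 0.1113 > 0, so the root lies in [0.8125, 0.84375]
p(0.828125) = 0.0278 > 0, so the root lies in [0.8125, 0.828125]

--+-++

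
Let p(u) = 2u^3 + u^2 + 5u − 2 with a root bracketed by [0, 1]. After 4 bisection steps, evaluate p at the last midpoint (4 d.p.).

p(0.5) = 1 > 0, so the root lies in [0, 0.5]
p(0.25) = -0.65625 < 0, so the root lies in [0.25, 0.5]
p(0.375) = 0.121094 > 0, so the root lies in [0.25, 0.375]
p(0.3125) = -0.2788 < 0, so the root lies in [0.3125, 0.375]

-0.2788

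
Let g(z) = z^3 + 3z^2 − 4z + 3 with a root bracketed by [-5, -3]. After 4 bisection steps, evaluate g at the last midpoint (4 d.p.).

0.3574

z = -4 gives g = 3, positive; keep [-5, -4]
z = -4.5 gives g = -9.375, negative; keep [-4.5, -4]
z = -4.25 gives g = -2.578125, negative; keep [-4.25, -4]
z = -4.125 gives g = 0.3574, positive; keep [-4.25, -4.125]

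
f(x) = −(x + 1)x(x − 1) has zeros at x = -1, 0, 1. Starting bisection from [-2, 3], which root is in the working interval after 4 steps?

1

midpoint 0.5: f = 0.375 > 0 → [0.5, 3]
midpoint 1.75: f = -3.609375 < 0 → [0.5, 1.75]
midpoint 1.125: f = -0.298828 < 0 → [0.5, 1.125]
midpoint 0.8125: f = 0.2761 > 0 → [0.8125, 1.125]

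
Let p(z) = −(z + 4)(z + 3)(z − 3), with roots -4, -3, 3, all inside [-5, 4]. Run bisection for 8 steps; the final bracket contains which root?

3

midpoint -0.5: p = 30.625 > 0 → [-0.5, 4]
midpoint 1.75: p = 34.140625 > 0 → [1.75, 4]
midpoint 2.875: p = 5.048828 > 0 → [2.875, 4]
midpoint 3.4375: p = -20.947 < 0 → [2.875, 3.4375]
midpoint 3.15625: p = -6.8837 < 0 → [2.875, 3.15625]
midpoint 3.015625: p = -0.6594 < 0 → [2.875, 3.015625]
midpoint 2.9453125: p = 2.2582 > 0 → [2.9453125, 3.015625]
midpoint 2.98046875: p = 0.8154 > 0 → [2.98046875, 3.015625]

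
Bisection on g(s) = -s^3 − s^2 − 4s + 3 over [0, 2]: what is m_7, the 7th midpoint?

0.609375

midpoint 1: g = -3 < 0 → [0, 1]
midpoint 0.5: g = 0.625 > 0 → [0.5, 1]
midpoint 0.75: g = -0.984375 < 0 → [0.5, 0.75]
midpoint 0.625: g = -0.1348 < 0 → [0.5, 0.625]
midpoint 0.5625: g = 0.2556 > 0 → [0.5625, 0.625]
midpoint 0.59375: g = 0.0631 > 0 → [0.59375, 0.625]
midpoint 0.609375: g = -0.0351 < 0 → [0.59375, 0.609375]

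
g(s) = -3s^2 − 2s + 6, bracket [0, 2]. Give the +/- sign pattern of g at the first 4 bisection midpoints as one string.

+---

midpoint 1: g = 1 > 0 → [1, 2]
midpoint 1.5: g = -3.75 < 0 → [1, 1.5]
midpoint 1.25: g = -1.1875 < 0 → [1, 1.25]
midpoint 1.125: g = -0.0469 < 0 → [1, 1.125]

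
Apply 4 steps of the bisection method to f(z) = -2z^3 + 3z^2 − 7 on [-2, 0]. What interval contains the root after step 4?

[-1.25, -1.125]

z = -1 gives f = -2, negative; keep [-2, -1]
z = -1.5 gives f = 6.5, positive; keep [-1.5, -1]
z = -1.25 gives f = 1.59375, positive; keep [-1.25, -1]
z = -1.125 gives f = -0.3555, negative; keep [-1.25, -1.125]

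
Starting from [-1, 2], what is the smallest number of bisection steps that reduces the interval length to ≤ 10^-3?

12

Width after n steps is 3/2^n. Need 2^n ≥ 3/10^-3 = 3000.
2^11 = 2048 < 3000 ≤ 2^12 = 4096, so n = 12.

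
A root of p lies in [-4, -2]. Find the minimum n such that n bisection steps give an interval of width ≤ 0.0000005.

Width after n steps is 2/2^n. Need 2^n ≥ 2/0.0000005 = 4000000.
2^21 = 2097152 < 4000000 ≤ 2^22 = 4194304, so n = 22.

22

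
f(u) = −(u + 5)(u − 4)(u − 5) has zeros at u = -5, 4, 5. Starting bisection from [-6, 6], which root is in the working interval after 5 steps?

-5

midpoint 0: f = -100 < 0 → [-6, 0]
midpoint -3: f = -112 < 0 → [-6, -3]
midpoint -4.5: f = -40.375 < 0 → [-6, -4.5]
midpoint -5.25: f = 23.7031 > 0 → [-5.25, -4.5]
midpoint -4.875: f = -10.9551 < 0 → [-5.25, -4.875]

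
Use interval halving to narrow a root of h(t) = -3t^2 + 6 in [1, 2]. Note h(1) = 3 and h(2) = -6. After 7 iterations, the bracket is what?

t = 1.5 gives h = -0.75, negative; keep [1, 1.5]
t = 1.25 gives h = 1.3125, positive; keep [1.25, 1.5]
t = 1.375 gives h = 0.328125, positive; keep [1.375, 1.5]
t = 1.4375 gives h = -0.1992, negative; keep [1.375, 1.4375]
t = 1.40625 gives h = 0.0674, positive; keep [1.40625, 1.4375]
t = 1.421875 gives h = -0.0652, negative; keep [1.40625, 1.421875]
t = 1.4140625 gives h = 0.0013, positive; keep [1.4140625, 1.421875]

[1.4140625, 1.421875]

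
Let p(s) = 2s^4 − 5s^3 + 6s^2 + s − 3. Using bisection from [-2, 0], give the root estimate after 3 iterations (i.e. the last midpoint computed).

s = -1 gives p = 9, positive; keep [-1, 0]
s = -0.5 gives p = -1.25, negative; keep [-1, -0.5]
s = -0.75 gives p = 2.367188, positive; keep [-0.75, -0.5]

-0.75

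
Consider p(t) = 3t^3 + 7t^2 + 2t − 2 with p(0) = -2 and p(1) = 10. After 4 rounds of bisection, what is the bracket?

p(0.5) = 1.125 > 0, so the root lies in [0, 0.5]
p(0.25) = -1.015625 < 0, so the root lies in [0.25, 0.5]
p(0.375) = -0.107422 < 0, so the root lies in [0.375, 0.5]
p(0.4375) = 0.4661 > 0, so the root lies in [0.375, 0.4375]

[0.375, 0.4375]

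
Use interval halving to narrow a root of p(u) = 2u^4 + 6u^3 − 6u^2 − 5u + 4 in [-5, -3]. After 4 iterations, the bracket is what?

m = -4, p(m) = 56 (+); new bracket [-4, -3]
m = -3.5, p(m) = -9.125 (−); new bracket [-4, -3.5]
m = -3.75, p(m) = 17.476562 (+); new bracket [-3.75, -3.5]
m = -3.625, p(m) = 2.8247 (+); new bracket [-3.625, -3.5]

[-3.625, -3.5]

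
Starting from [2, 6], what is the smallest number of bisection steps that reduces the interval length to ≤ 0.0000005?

Width after n steps is 4/2^n. Need 2^n ≥ 4/0.0000005 = 8000000.
2^22 = 4194304 < 8000000 ≤ 2^23 = 8388608, so n = 23.

23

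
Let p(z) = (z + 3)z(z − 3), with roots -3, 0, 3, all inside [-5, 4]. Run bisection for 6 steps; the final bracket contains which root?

-3

midpoint -0.5: p = 4.375 > 0 → [-5, -0.5]
midpoint -2.75: p = 3.953125 > 0 → [-5, -2.75]
midpoint -3.875: p = -23.310547 < 0 → [-3.875, -2.75]
midpoint -3.3125: p = -6.5344 < 0 → [-3.3125, -2.75]
midpoint -3.03125: p = -0.5713 < 0 → [-3.03125, -2.75]
midpoint -2.890625: p = 1.8624 > 0 → [-3.03125, -2.890625]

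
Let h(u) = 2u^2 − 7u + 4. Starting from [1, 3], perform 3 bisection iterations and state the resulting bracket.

[2.75, 3]

m = 2, h(m) = -2 (−); new bracket [2, 3]
m = 2.5, h(m) = -1 (−); new bracket [2.5, 3]
m = 2.75, h(m) = -0.125 (−); new bracket [2.75, 3]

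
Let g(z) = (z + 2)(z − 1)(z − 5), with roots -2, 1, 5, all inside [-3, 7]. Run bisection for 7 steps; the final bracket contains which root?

5

g(2) = -12 < 0, so the root lies in [2, 7]
g(4.5) = -11.375 < 0, so the root lies in [4.5, 7]
g(5.75) = 27.609375 > 0, so the root lies in [4.5, 5.75]
g(5.125) = 3.6738 > 0, so the root lies in [4.5, 5.125]
g(4.8125) = -4.8699 < 0, so the root lies in [4.8125, 5.125]
g(4.96875) = -0.8643 < 0, so the root lies in [4.96875, 5.125]
g(5.046875) = 1.3368 > 0, so the root lies in [4.96875, 5.046875]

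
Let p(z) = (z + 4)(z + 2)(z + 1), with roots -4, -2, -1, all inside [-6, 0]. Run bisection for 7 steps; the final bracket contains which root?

-4

z = -3 gives p = 2, positive; keep [-6, -3]
z = -4.5 gives p = -4.375, negative; keep [-4.5, -3]
z = -3.75 gives p = 1.203125, positive; keep [-4.5, -3.75]
z = -4.125 gives p = -0.8301, negative; keep [-4.125, -3.75]
z = -3.9375 gives p = 0.3557, positive; keep [-4.125, -3.9375]
z = -4.03125 gives p = -0.1924, negative; keep [-4.03125, -3.9375]
z = -3.984375 gives p = 0.0925, positive; keep [-4.03125, -3.984375]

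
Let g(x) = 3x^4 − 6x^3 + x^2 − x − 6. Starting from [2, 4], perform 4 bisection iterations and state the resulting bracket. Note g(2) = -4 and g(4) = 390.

[2.125, 2.25]

midpoint 3: g = 81 > 0 → [2, 3]
midpoint 2.5: g = 21.1875 > 0 → [2, 2.5]
midpoint 2.25: g = 5.355469 > 0 → [2, 2.25]
midpoint 2.125: g = -0.011 < 0 → [2.125, 2.25]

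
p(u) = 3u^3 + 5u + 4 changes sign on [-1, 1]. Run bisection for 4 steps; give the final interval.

p(0) = 4 > 0, so the root lies in [-1, 0]
p(-0.5) = 1.125 > 0, so the root lies in [-1, -0.5]
p(-0.75) = -1.015625 < 0, so the root lies in [-0.75, -0.5]
p(-0.625) = 0.1426 > 0, so the root lies in [-0.75, -0.625]

[-0.75, -0.625]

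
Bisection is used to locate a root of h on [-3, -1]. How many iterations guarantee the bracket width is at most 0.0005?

Width after n steps is 2/2^n. Need 2^n ≥ 2/0.0005 = 4000.
2^11 = 2048 < 4000 ≤ 2^12 = 4096, so n = 12.

12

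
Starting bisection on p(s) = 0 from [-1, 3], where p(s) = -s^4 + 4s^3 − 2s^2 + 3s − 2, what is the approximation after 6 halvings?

0.6875

s = 1 gives p = 2, positive; keep [-1, 1]
s = 0 gives p = -2, negative; keep [0, 1]
s = 0.5 gives p = -0.5625, negative; keep [0.5, 1]
s = 0.75 gives p = 0.4961, positive; keep [0.5, 0.75]
s = 0.625 gives p = -0.0823, negative; keep [0.625, 0.75]
s = 0.6875 gives p = 0.1936, positive; keep [0.625, 0.6875]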